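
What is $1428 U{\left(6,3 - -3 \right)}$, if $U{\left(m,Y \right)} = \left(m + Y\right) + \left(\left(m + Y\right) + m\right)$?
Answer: $42840$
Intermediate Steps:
$U{\left(m,Y \right)} = 2 Y + 3 m$ ($U{\left(m,Y \right)} = \left(Y + m\right) + \left(\left(Y + m\right) + m\right) = \left(Y + m\right) + \left(Y + 2 m\right) = 2 Y + 3 m$)
$1428 U{\left(6,3 - -3 \right)} = 1428 \left(2 \left(3 - -3\right) + 3 \cdot 6\right) = 1428 \left(2 \left(3 + 3\right) + 18\right) = 1428 \left(2 \cdot 6 + 18\right) = 1428 \left(12 + 18\right) = 1428 \cdot 30 = 42840$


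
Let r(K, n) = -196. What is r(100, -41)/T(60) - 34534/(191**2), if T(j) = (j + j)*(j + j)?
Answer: -126109969/131331600 ≈ -0.96024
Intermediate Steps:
T(j) = 4*j**2 (T(j) = (2*j)*(2*j) = 4*j**2)
r(100, -41)/T(60) - 34534/(191**2) = -196/(4*60**2) - 34534/(191**2) = -196/(4*3600) - 34534/36481 = -196/14400 - 34534*1/36481 = -196*1/14400 - 34534/36481 = -49/3600 - 34534/36481 = -126109969/131331600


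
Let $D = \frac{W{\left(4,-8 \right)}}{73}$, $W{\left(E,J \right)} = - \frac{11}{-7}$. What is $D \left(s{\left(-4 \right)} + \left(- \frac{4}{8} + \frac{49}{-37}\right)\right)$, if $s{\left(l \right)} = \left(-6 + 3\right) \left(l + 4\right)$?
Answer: $- \frac{1485}{37814} \approx -0.039271$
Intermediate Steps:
$W{\left(E,J \right)} = \frac{11}{7}$ ($W{\left(E,J \right)} = \left(-11\right) \left(- \frac{1}{7}\right) = \frac{11}{7}$)
$s{\left(l \right)} = -12 - 3 l$ ($s{\left(l \right)} = - 3 \left(4 + l\right) = -12 - 3 l$)
$D = \frac{11}{511}$ ($D = \frac{11}{7 \cdot 73} = \frac{11}{7} \cdot \frac{1}{73} = \frac{11}{511} \approx 0.021526$)
$D \left(s{\left(-4 \right)} + \left(- \frac{4}{8} + \frac{49}{-37}\right)\right) = \frac{11 \left(\left(-12 - -12\right) + \left(- \frac{4}{8} + \frac{49}{-37}\right)\right)}{511} = \frac{11 \left(\left(-12 + 12\right) + \left(\left(-4\right) \frac{1}{8} + 49 \left(- \frac{1}{37}\right)\right)\right)}{511} = \frac{11 \left(0 - \frac{135}{74}\right)}{511} = \frac{11}{511} \left(- \frac{135}{74}\right) = - \frac{1485}{37814}$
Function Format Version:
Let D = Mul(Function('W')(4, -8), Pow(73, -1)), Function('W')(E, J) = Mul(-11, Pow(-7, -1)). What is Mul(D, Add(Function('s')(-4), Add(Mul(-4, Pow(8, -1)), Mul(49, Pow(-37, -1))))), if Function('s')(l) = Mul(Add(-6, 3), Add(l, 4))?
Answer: Rational(-1485, 37814) ≈ -0.039271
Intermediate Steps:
Function('W')(E, J) = Rational(11, 7) (Function('W')(E, J) = Mul(-11, Rational(-1, 7)) = Rational(11, 7))
Function('s')(l) = Add(-12, Mul(-3, l)) (Function('s')(l) = Mul(-3, Add(4, l)) = Add(-12, Mul(-3, l)))
D = Rational(11, 511) (D = Mul(Rational(11, 7), Pow(73, -1)) = Mul(Rational(11, 7), Rational(1, 73)) = Rational(11, 511) ≈ 0.021526)
Mul(D, Add(Function('s')(-4), Add(Mul(-4, Pow(8, -1)), Mul(49, Pow(-37, -1))))) = Mul(Rational(11, 511), Add(Add(-12, Mul(-3, -4)), Add(Mul(-4, Pow(8, -1)), Mul(49, Pow(-37, -1))))) = Mul(Rational(11, 511), Add(Add(-12, 12), Add(Mul(-4, Rational(1, 8)), Mul(49, Rational(-1, 37))))) = Mul(Rational(11, 511), Add(0, Add(Rational(-1, 2), Rational(-49, 37)))) = Mul(Rational(11, 511), Add(0, Rational(-135, 74))) = Mul(Rational(11, 511), Rational(-135, 74)) = Rational(-1485, 37814)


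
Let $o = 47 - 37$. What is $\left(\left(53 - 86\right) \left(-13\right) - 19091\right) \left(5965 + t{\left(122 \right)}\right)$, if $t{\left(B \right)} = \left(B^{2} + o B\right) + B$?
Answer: $-414128442$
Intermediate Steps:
$o = 10$ ($o = 47 - 37 = 10$)
$t{\left(B \right)} = B^{2} + 11 B$ ($t{\left(B \right)} = \left(B^{2} + 10 B\right) + B = B^{2} + 11 B$)
$\left(\left(53 - 86\right) \left(-13\right) - 19091\right) \left(5965 + t{\left(122 \right)}\right) = \left(\left(53 - 86\right) \left(-13\right) - 19091\right) \left(5965 + 122 \left(11 + 122\right)\right) = \left(\left(-33\right) \left(-13\right) - 19091\right) \left(5965 + 122 \cdot 133\right) = \left(429 - 19091\right) \left(5965 + 16226\right) = \left(-18662\right) 22191 = -414128442$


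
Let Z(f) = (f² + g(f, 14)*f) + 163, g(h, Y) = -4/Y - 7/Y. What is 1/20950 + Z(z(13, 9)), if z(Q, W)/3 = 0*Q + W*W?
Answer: 4327720066/73325 ≈ 59021.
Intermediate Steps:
g(h, Y) = -11/Y
z(Q, W) = 3*W² (z(Q, W) = 3*(0*Q + W*W) = 3*(0 + W²) = 3*W²)
Z(f) = 163 + f² - 11*f/14 (Z(f) = (f² + (-11/14)*f) + 163 = (f² + (-11*1/14)*f) + 163 = (f² - 11*f/14) + 163 = 163 + f² - 11*f/14)
1/20950 + Z(z(13, 9)) = 1/20950 + (163 + (3*9²)² - 33*9²/14) = 1/20950 + (163 + (3*81)² - 33*81/14) = 1/20950 + (163 + 243² - 11/14*243) = 1/20950 + (163 + 59049 - 2673/14) = 1/20950 + 826295/14 = 4327720066/73325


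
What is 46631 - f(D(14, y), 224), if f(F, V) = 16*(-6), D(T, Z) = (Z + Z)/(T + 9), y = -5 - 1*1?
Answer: 46727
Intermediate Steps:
y = -6 (y = -5 - 1 = -6)
D(T, Z) = 2*Z/(9 + T) (D(T, Z) = (2*Z)/(9 + T) = 2*Z/(9 + T))
f(F, V) = -96
46631 - f(D(14, y), 224) = 46631 - 1*(-96) = 46631 + 96 = 46727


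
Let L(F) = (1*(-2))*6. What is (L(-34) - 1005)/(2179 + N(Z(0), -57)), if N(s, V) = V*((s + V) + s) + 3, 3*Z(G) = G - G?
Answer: -1017/5431 ≈ -0.18726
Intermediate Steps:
L(F) = -12 (L(F) = -2*6 = -12)
Z(G) = 0 (Z(G) = (G - G)/3 = (⅓)*0 = 0)
N(s, V) = 3 + V*(V + 2*s) (N(s, V) = V*((V + s) + s) + 3 = V*(V + 2*s) + 3 = 3 + V*(V + 2*s))
(L(-34) - 1005)/(2179 + N(Z(0), -57)) = (-12 - 1005)/(2179 + (3 + (-57)² + 2*(-57)*0)) = -1017/(2179 + (3 + 3249 + 0)) = -1017/(2179 + 3252) = -1017/5431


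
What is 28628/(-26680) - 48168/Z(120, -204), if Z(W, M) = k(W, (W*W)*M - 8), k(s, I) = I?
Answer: -2587897487/2449230670 ≈ -1.0566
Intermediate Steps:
Z(W, M) = -8 + M*W**2 (Z(W, M) = (W*W)*M - 8 = W**2*M - 8 = M*W**2 - 8 = -8 + M*W**2)
28628/(-26680) - 48168/Z(120, -204) = 28628/(-26680) - 48168/(-8 - 204*120**2) = 28628*(-1/26680) - 48168/(-8 - 204*14400) = -7157/6670 - 48168/(-8 - 2937600) = -7157/6670 - 48168/(-2937608) = -7157/6670 - 48168*(-1/2937608) = -7157/6670 + 6021/367201 = -2587897487/2449230670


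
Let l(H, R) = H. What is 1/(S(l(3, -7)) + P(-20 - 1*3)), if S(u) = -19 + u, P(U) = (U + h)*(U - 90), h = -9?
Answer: 1/3600 ≈ 0.00027778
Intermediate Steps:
P(U) = (-90 + U)*(-9 + U) (P(U) = (U - 9)*(U - 90) = (-9 + U)*(-90 + U) = (-90 + U)*(-9 + U))
1/(S(l(3, -7)) + P(-20 - 1*3)) = 1/((-19 + 3) + (810 + (-20 - 1*3)² - 99*(-20 - 1*3))) = 1/(-16 + (810 + (-20 - 3)² - 99*(-20 - 3))) = 1/(-16 + (810 + (-23)² - 99*(-23))) = 1/(-16 + (810 + 529 + 2277)) = 1/(-16 + 3616) = 1/3600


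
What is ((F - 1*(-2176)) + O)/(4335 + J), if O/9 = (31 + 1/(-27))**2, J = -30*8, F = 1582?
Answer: 1003294/331695 ≈ 3.0247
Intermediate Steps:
J = -240
O = 698896/81 (O = 9*(31 + 1/(-27))**2 = 9*(31 - 1/27)**2 = 9*(836/27)**2 = 9*(698896/729) = 698896/81 ≈ 8628.3)
((F - 1*(-2176)) + O)/(4335 + J) = ((1582 - 1*(-2176)) + 698896/81)/(4335 - 240) = ((1582 + 2176) + 698896/81)/4095 = (3758 + 698896/81)*(1/4095) = (1003294/81)*(1/4095) = 1003294/331695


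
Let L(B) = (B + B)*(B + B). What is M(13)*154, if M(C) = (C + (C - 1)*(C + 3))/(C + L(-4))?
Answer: 410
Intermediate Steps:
L(B) = 4*B² (L(B) = (2*B)*(2*B) = 4*B²)
M(C) = (C + (-1 + C)*(3 + C))/(64 + C) (M(C) = (C + (C - 1)*(C + 3))/(C + 4*(-4)²) = (C + (-1 + C)*(3 + C))/(C + 4*16) = (C + (-1 + C)*(3 + C))/(C + 64) = (C + (-1 + C)*(3 + C))/(64 + C))
M(13)*154 = ((-3 + 13² + 3*13)/(64 + 13))*154 = ((-3 + 169 + 39)/77)*154 = ((1/77)*205)*154 = (205/77)*154 = 410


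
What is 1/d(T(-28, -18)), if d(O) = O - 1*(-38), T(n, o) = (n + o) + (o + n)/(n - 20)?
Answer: -24/169 ≈ -0.14201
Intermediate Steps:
T(n, o) = n + o + (n + o)/(-20 + n) (T(n, o) = (n + o) + (n + o)/(-20 + n) = n + o + (n + o)/(-20 + n))
d(O) = 38 + O (d(O) = O + 38 = 38 + O)
1/d(T(-28, -18)) = 1/(38 + ((-28)² - 19*(-28) - 19*(-18) - 28*(-18))/(-20 - 28)) = 1/(38 + (784 + 532 + 342 + 504)/(-48)) = 1/(38 - 1/48*2162) = 1/(38 - 1081/24) = 1/(-169/24) = -24/169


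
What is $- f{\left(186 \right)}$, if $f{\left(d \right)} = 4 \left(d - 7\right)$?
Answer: $-716$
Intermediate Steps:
$f{\left(d \right)} = -28 + 4 d$ ($f{\left(d \right)} = 4 \left(-7 + d\right) = -28 + 4 d$)
$- f{\left(186 \right)} = - (-28 + 4 \cdot 186) = - (-28 + 744) = \left(-1\right) 716 = -716$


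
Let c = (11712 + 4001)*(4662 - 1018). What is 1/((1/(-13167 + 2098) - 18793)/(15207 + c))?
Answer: -633959032151/208019718 ≈ -3047.6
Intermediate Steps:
c = 57258172 (c = 15713*3644 = 57258172)
1/((1/(-13167 + 2098) - 18793)/(15207 + c)) = 1/((1/(-13167 + 2098) - 18793)/(15207 + 57258172)) = 1/((1/(-11069) - 18793)/57273379) = 1/((-1/11069 - 18793)*(1/57273379)) = 1/(-208019718/11069*1/57273379) = 1/(-208019718/633959032151) = -633959032151/208019718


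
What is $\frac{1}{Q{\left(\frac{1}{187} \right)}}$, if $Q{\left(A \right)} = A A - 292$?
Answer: $- \frac{34969}{10210947} \approx -0.0034247$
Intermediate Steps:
$Q{\left(A \right)} = -292 + A^{2}$ ($Q{\left(A \right)} = A^{2} - 292 = -292 + A^{2}$)
$\frac{1}{Q{\left(\frac{1}{187} \right)}} = \frac{1}{-292 + \left(\frac{1}{187}\right)^{2}} = \frac{1}{-292 + \frac{1}{34969}} = \frac{1}{- \frac{10210947}{34969}} = - \frac{34969}{10210947}$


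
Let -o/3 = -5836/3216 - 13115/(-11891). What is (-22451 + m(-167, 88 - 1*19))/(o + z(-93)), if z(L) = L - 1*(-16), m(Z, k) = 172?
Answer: 70998449852/238578167 ≈ 297.59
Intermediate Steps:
o = 6804509/3186788 (o = -3*(-5836/3216 - 13115/(-11891)) = -3*(-5836*1/3216 - 13115*(-1/11891)) = -3*(-1459/804 + 13115/11891) = -3*(-6804509/9560364) = 6804509/3186788 ≈ 2.1352)
z(L) = 16 + L (z(L) = L + 16 = 16 + L)
(-22451 + m(-167, 88 - 1*19))/(o + z(-93)) = (-22451 + 172)/(6804509/3186788 + (16 - 93)) = -22279/(6804509/3186788 - 77) = -22279/(-238578167/3186788) = -22279*(-3186788/238578167) = 70998449852/238578167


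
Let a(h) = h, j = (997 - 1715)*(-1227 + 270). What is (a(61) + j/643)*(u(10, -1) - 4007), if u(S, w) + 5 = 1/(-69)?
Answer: -201074467321/44367 ≈ -4.5321e+6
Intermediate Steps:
u(S, w) = -346/69 (u(S, w) = -5 + 1/(-69) = -5 - 1/69 = -346/69)
j = 687126 (j = -718*(-957) = 687126)
(a(61) + j/643)*(u(10, -1) - 4007) = (61 + 687126/643)*(-346/69 - 4007) = (61 + 687126*(1/643))*(-276829/69) = (61 + 687126/643)*(-276829/69) = (726349/643)*(-276829/69) = -201074467321/44367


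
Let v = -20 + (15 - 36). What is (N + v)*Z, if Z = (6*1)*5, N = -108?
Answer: -4470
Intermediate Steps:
v = -41 (v = -20 - 21 = -41)
Z = 30 (Z = 6*5 = 30)
(N + v)*Z = (-108 - 41)*30 = -149*30 = -4470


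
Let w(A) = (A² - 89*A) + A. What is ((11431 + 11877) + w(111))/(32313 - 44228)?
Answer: -25861/11915 ≈ -2.1705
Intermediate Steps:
w(A) = A² - 88*A
((11431 + 11877) + w(111))/(32313 - 44228) = ((11431 + 11877) + 111*(-88 + 111))/(32313 - 44228) = (23308 + 111*23)/(-11915) = (23308 + 2553)*(-1/11915) = 25861*(-1/11915) = -25861/11915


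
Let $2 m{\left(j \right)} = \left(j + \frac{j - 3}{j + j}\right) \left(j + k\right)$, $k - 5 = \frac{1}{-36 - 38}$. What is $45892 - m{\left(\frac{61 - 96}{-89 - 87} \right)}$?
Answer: $\frac{3683239616233}{80227840} \approx 45910.0$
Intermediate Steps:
$k = \frac{369}{74}$ ($k = 5 + \frac{1}{-36 - 38} = 5 + \frac{1}{-74} = 5 - \frac{1}{74} = \frac{369}{74} \approx 4.9865$)
$m{\left(j \right)} = \frac{\left(\frac{369}{74} + j\right) \left(j + \frac{-3 + j}{2 j}\right)}{2}$ ($m{\left(j \right)} = \frac{\left(j + \frac{j - 3}{j + j}\right) \left(j + \frac{369}{74}\right)}{2} = \frac{\left(j + \frac{-3 + j}{2 j}\right) \left(\frac{369}{74} + j\right)}{2} = \frac{\left(\frac{369}{74} + j\right) \left(j + \frac{-3 + j}{2 j}\right)}{2}$)
$45892 - m{\left(\frac{61 - 96}{-89 - 87} \right)} = 45892 - \frac{-1107 + \frac{61 - 96}{-89 - 87} \left(147 + 148 \left(\frac{61 - 96}{-89 - 87}\right)^{2} + 812 \frac{61 - 96}{-89 - 87}\right)}{296 \frac{61 - 96}{-89 - 87}} = 45892 - \frac{-1107 + - \frac{35}{-176} \left(147 + 148 \left(- \frac{35}{-176}\right)^{2} + 812 \left(- \frac{35}{-176}\right)\right)}{296 \left(- \frac{35}{-176}\right)} = 45892 - \frac{-1107 + \left(-35\right) \left(- \frac{1}{176}\right) \left(147 + 148 \left(\left(-35\right) \left(- \frac{1}{176}\right)\right)^{2} + 812 \left(\left(-35\right) \left(- \frac{1}{176}\right)\right)\right)}{296 \left(\left(-35\right) \left(- \frac{1}{176}\right)\right)} = 45892 - \frac{-1107 + \frac{35 \left(147 + 148 \left(\frac{35}{176}\right)^{2} + 812 \cdot \frac{35}{176}\right)}{176}}{296 \cdot \frac{35}{176}} = 45892 - \frac{1}{296} \cdot \frac{176}{35} \left(-1107 + \frac{35 \left(147 + 148 \cdot \frac{1225}{30976} + \frac{7105}{44}\right)}{176}\right) = 45892 - \frac{1}{296} \cdot \frac{176}{35} \left(-1107 + \frac{35 \left(147 + \frac{45325}{7744} + \frac{7105}{44}\right)}{176}\right) = 45892 - \frac{1}{296} \cdot \frac{176}{35} \left(-1107 + \frac{35}{176} \cdot \frac{2434173}{7744}\right) = 45892 - \frac{1}{296} \cdot \frac{176}{35} \left(-1107 + \frac{85196055}{1362944}\right) = 45892 - \frac{1}{296} \cdot \frac{176}{35} \left(- \frac{1423582953}{1362944}\right) = 45892 - - \frac{1423582953}{80227840} = 45892 + \frac{1423582953}{80227840} = \frac{3683239616233}{80227840}$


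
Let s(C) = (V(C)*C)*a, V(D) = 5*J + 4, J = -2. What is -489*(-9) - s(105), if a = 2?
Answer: 5661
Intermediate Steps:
V(D) = -6 (V(D) = 5*(-2) + 4 = -10 + 4 = -6)
s(C) = -12*C (s(C) = -6*C*2 = -12*C)
-489*(-9) - s(105) = -489*(-9) - (-12)*105 = 4401 - 1*(-1260) = 4401 + 1260 = 5661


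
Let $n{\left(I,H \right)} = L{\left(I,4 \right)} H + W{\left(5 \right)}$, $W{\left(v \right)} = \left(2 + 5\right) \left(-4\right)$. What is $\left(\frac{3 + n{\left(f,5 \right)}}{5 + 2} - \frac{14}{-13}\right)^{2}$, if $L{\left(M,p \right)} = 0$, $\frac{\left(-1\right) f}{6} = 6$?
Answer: $\frac{51529}{8281} \approx 6.2226$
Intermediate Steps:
$W{\left(v \right)} = -28$ ($W{\left(v \right)} = 7 \left(-4\right) = -28$)
$f = -36$ ($f = \left(-6\right) 6 = -36$)
$n{\left(I,H \right)} = -28$ ($n{\left(I,H \right)} = 0 H - 28 = 0 - 28 = -28$)
$\left(\frac{3 + n{\left(f,5 \right)}}{5 + 2} - \frac{14}{-13}\right)^{2} = \left(\frac{3 - 28}{5 + 2} - \frac{14}{-13}\right)^{2} = \left(- \frac{25}{7} - - \frac{14}{13}\right)^{2} = \left(\left(-25\right) \frac{1}{7} + \frac{14}{13}\right)^{2} = \left(- \frac{25}{7} + \frac{14}{13}\right)^{2} = \left(- \frac{227}{91}\right)^{2} = \frac{51529}{8281}$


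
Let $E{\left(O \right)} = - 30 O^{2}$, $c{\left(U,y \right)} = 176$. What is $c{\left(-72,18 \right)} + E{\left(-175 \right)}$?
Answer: $-918574$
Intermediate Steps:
$c{\left(-72,18 \right)} + E{\left(-175 \right)} = 176 - 30 \left(-175\right)^{2} = 176 - 918750 = -918574$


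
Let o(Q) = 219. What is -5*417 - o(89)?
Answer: -2304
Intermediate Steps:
-5*417 - o(89) = -5*417 - 1*219 = -2085 - 219 = -2304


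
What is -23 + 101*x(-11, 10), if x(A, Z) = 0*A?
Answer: -23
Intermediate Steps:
x(A, Z) = 0
-23 + 101*x(-11, 10) = -23 + 101*0 = -23 + 0 = -23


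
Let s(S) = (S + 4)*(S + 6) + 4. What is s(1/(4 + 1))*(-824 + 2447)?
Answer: 1218873/25 ≈ 48755.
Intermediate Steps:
s(S) = 4 + (4 + S)*(6 + S) (s(S) = (4 + S)*(6 + S) + 4 = 4 + (4 + S)*(6 + S))
s(1/(4 + 1))*(-824 + 2447) = (28 + (1/(4 + 1))² + 10/(4 + 1))*(-824 + 2447) = (28 + (1/5)² + 10/5)*1623 = (28 + (⅕)² + 10*(⅕))*1623 = (28 + 1/25 + 2)*1623 = (751/25)*1623 = 1218873/25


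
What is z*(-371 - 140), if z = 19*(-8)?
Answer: 77672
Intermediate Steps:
z = -152
z*(-371 - 140) = -152*(-371 - 140) = -152*(-511) = 77672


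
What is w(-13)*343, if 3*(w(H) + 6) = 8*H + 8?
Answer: -13034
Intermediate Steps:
w(H) = -10/3 + 8*H/3 (w(H) = -6 + (8*H + 8)/3 = -6 + (8 + 8*H)/3 = -6 + (8/3 + 8*H/3) = -10/3 + 8*H/3)
w(-13)*343 = (-10/3 + (8/3)*(-13))*343 = (-10/3 - 104/3)*343 = -38*343 = -13034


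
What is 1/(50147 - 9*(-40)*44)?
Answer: 1/65987 ≈ 1.5154e-5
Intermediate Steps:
1/(50147 - 9*(-40)*44) = 1/(50147 + 360*44) = 1/(50147 + 15840) = 1/65987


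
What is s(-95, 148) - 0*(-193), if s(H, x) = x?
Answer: 148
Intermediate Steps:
s(-95, 148) - 0*(-193) = 148 - 0*(-193) = 148 - 1*0 = 148 + 0 = 148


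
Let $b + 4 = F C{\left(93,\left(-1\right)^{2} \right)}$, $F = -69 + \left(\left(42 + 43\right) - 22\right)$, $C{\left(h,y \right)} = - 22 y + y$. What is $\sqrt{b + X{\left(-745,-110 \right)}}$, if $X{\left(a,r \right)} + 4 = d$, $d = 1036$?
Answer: $\sqrt{1154} \approx 33.971$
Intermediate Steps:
$C{\left(h,y \right)} = - 21 y$
$F = -6$ ($F = -69 + \left(85 - 22\right) = -69 + 63 = -6$)
$X{\left(a,r \right)} = 1032$ ($X{\left(a,r \right)} = -4 + 1036 = 1032$)
$b = 122$ ($b = -4 - 6 \left(- 21 \left(-1\right)^{2}\right) = -4 - 6 \left(\left(-21\right) 1\right) = -4 - -126 = -4 + 126 = 122$)
$\sqrt{b + X{\left(-745,-110 \right)}} = \sqrt{122 + 1032} = \sqrt{1154}$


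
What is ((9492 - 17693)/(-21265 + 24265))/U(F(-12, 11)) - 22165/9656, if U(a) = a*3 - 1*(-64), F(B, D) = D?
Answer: -408075241/175618500 ≈ -2.3236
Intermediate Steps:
U(a) = 64 + 3*a (U(a) = 3*a + 64 = 64 + 3*a)
((9492 - 17693)/(-21265 + 24265))/U(F(-12, 11)) - 22165/9656 = ((9492 - 17693)/(-21265 + 24265))/(64 + 3*11) - 22165/9656 = (-8201/3000)/(64 + 33) - 22165*1/9656 = -8201*1/3000/97 - 22165/9656 = -8201/3000*1/97 - 22165/9656 = -8201/291000 - 22165/9656 = -408075241/175618500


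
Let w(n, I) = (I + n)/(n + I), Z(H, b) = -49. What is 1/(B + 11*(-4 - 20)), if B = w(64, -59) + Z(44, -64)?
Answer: -1/312 ≈ -0.0032051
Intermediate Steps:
w(n, I) = 1 (w(n, I) = (I + n)/(I + n) = 1)
B = -48 (B = 1 - 49 = -48)
1/(B + 11*(-4 - 20)) = 1/(-48 + 11*(-4 - 20)) = 1/(-48 + 11*(-24)) = 1/(-48 - 264) = 1/(-312) = -1/312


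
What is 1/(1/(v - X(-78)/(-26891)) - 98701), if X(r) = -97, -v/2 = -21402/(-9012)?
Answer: -95993044/9474629630985 ≈ -1.0132e-5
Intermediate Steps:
v = -3567/751 (v = -(-42804)/(-9012) = -(-42804)*(-1)/9012 = -2*3567/1502 = -3567/751 ≈ -4.7497)
1/(1/(v - X(-78)/(-26891)) - 98701) = 1/(1/(-3567/751 - (-97)/(-26891)) - 98701) = 1/(1/(-3567/751 - (-97)*(-1)/26891) - 98701) = 1/(1/(-3567/751 - 1*97/26891) - 98701) = 1/(1/(-3567/751 - 97/26891) - 98701) = 1/(1/(-95993044/20195141) - 98701) = 1/(-20195141/95993044 - 98701) = 1/(-9474629630985/95993044) = -95993044/9474629630985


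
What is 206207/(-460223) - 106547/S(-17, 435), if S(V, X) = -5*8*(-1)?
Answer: -49043628261/18408920 ≈ -2664.1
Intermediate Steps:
S(V, X) = 40 (S(V, X) = -40*(-1) = 40)
206207/(-460223) - 106547/S(-17, 435) = 206207/(-460223) - 106547/40 = 206207*(-1/460223) - 106547*1/40 = -206207/460223 - 106547/40 = -49043628261/18408920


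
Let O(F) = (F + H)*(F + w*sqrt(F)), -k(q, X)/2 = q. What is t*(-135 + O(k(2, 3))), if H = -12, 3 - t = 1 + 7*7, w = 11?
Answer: 3337 + 16544*I ≈ 3337.0 + 16544.0*I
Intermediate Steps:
t = -47 (t = 3 - (1 + 7*7) = 3 - (1 + 49) = 3 - 1*50 = 3 - 50 = -47)
k(q, X) = -2*q
O(F) = (-12 + F)*(F + 11*sqrt(F)) (O(F) = (F - 12)*(F + 11*sqrt(F)) = (-12 + F)*(F + 11*sqrt(F)))
t*(-135 + O(k(2, 3))) = -47*(-135 + ((-2*2)**2 - 132*2*I - (-24)*2 + 11*(-2*2)**(3/2))) = -47*(-135 + ((-4)**2 - 264*I - 12*(-4) + 11*(-4)**(3/2))) = -47*(-135 + (16 - 264*I + 48 + 11*(-8*I))) = -47*(-135 + (16 - 264*I + 48 - 88*I)) = -47*(-135 + (64 - 352*I)) = -47*(-71 - 352*I) = 3337 + 16544*I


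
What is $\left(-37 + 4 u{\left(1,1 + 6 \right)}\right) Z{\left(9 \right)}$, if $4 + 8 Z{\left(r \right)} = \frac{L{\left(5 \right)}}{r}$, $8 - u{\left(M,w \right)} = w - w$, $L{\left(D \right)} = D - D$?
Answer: $\frac{5}{2} \approx 2.5$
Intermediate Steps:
$L{\left(D \right)} = 0$
$u{\left(M,w \right)} = 8$ ($u{\left(M,w \right)} = 8 - \left(w - w\right) = 8 - 0 = 8 + 0 = 8$)
$Z{\left(r \right)} = - \frac{1}{2}$ ($Z{\left(r \right)} = - \frac{1}{2} + \frac{0 \frac{1}{r}}{8} = - \frac{1}{2} + \frac{1}{8} \cdot 0 = - \frac{1}{2} + 0 = - \frac{1}{2}$)
$\left(-37 + 4 u{\left(1,1 + 6 \right)}\right) Z{\left(9 \right)} = \left(-37 + 4 \cdot 8\right) \left(- \frac{1}{2}\right) = \left(-37 + 32\right) \left(- \frac{1}{2}\right) = \left(-5\right) \left(- \frac{1}{2}\right) = \frac{5}{2}$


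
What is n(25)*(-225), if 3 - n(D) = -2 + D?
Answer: 4500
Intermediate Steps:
n(D) = 5 - D (n(D) = 3 - (-2 + D) = 3 + (2 - D) = 5 - D)
n(25)*(-225) = (5 - 1*25)*(-225) = (5 - 25)*(-225) = -20*(-225) = 4500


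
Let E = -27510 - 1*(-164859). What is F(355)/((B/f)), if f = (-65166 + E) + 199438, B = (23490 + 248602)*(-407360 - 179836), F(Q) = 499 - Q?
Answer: -271621/1109523153 ≈ -0.00024481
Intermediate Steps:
E = 137349 (E = -27510 + 164859 = 137349)
B = -159771334032 (B = 272092*(-587196) = -159771334032)
f = 271621 (f = (-65166 + 137349) + 199438 = 72183 + 199438 = 271621)
F(355)/((B/f)) = (499 - 1*355)/((-159771334032/271621)) = (499 - 355)/((-159771334032*1/271621)) = 144/(-159771334032/271621) = 144*(-271621/159771334032) = -271621/1109523153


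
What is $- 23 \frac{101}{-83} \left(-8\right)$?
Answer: $- \frac{18584}{83} \approx -223.9$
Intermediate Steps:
$- 23 \frac{101}{-83} \left(-8\right) = - 23 \cdot 101 \left(- \frac{1}{83}\right) \left(-8\right) = \left(-23\right) \left(- \frac{101}{83}\right) \left(-8\right) = \frac{2323}{83} \left(-8\right) = - \frac{18584}{83}$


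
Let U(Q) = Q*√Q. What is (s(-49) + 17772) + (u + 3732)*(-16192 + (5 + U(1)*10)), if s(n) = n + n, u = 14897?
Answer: -301343659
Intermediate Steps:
U(Q) = Q^(3/2)
s(n) = 2*n
(s(-49) + 17772) + (u + 3732)*(-16192 + (5 + U(1)*10)) = (2*(-49) + 17772) + (14897 + 3732)*(-16192 + (5 + 1^(3/2)*10)) = (-98 + 17772) + 18629*(-16192 + (5 + 1*10)) = 17674 + 18629*(-16192 + (5 + 10)) = 17674 + 18629*(-16192 + 15) = 17674 + 18629*(-16177) = 17674 - 301361333 = -301343659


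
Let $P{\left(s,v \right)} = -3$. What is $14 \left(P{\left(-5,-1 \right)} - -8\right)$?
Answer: $70$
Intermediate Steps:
$14 \left(P{\left(-5,-1 \right)} - -8\right) = 14 \left(-3 - -8\right) = 14 \left(-3 + 8\right) = 14 \cdot 5 = 70$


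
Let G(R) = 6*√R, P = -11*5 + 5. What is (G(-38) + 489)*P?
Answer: -24450 - 300*I*√38 ≈ -24450.0 - 1849.3*I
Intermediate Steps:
P = -50 (P = -55 + 5 = -50)
(G(-38) + 489)*P = (6*√(-38) + 489)*(-50) = (6*(I*√38) + 489)*(-50) = (6*I*√38 + 489)*(-50) = (489 + 6*I*√38)*(-50) = -24450 - 300*I*√38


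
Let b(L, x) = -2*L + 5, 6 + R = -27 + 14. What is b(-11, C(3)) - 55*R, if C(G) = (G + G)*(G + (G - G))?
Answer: 1072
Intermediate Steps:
C(G) = 2*G² (C(G) = (2*G)*(G + 0) = (2*G)*G = 2*G²)
R = -19 (R = -6 + (-27 + 14) = -6 - 13 = -19)
b(L, x) = 5 - 2*L
b(-11, C(3)) - 55*R = (5 - 2*(-11)) - 55*(-19) = (5 + 22) + 1045 = 27 + 1045 = 1072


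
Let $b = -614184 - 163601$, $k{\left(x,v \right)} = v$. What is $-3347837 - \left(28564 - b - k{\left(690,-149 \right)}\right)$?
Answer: $-4154335$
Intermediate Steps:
$b = -777785$
$-3347837 - \left(28564 - b - k{\left(690,-149 \right)}\right) = -3347837 - 806498 = -4154335$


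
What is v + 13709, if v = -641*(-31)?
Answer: 33580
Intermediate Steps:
v = 19871
v + 13709 = 19871 + 13709 = 33580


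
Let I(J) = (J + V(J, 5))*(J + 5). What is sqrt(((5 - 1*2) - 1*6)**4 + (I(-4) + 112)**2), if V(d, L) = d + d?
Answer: sqrt(10081) ≈ 100.40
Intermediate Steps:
V(d, L) = 2*d
I(J) = 3*J*(5 + J) (I(J) = (J + 2*J)*(J + 5) = (3*J)*(5 + J) = 3*J*(5 + J))
sqrt(((5 - 1*2) - 1*6)**4 + (I(-4) + 112)**2) = sqrt(((5 - 1*2) - 1*6)**4 + (3*(-4)*(5 - 4) + 112)**2) = sqrt(((5 - 2) - 6)**4 + (3*(-4)*1 + 112)**2) = sqrt((3 - 6)**4 + (-12 + 112)**2) = sqrt((-3)**4 + 100**2) = sqrt(81 + 10000) = sqrt(10081)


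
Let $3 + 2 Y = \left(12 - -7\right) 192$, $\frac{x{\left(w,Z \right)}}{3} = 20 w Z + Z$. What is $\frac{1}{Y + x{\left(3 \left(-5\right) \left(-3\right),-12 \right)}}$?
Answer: $- \frac{2}{61227} \approx -3.2665 \cdot 10^{-5}$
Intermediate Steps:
$x{\left(w,Z \right)} = 3 Z + 60 Z w$ ($x{\left(w,Z \right)} = 3 \left(20 w Z + Z\right) = 3 \left(20 Z w + Z\right) = 3 \left(Z + 20 Z w\right) = 3 Z + 60 Z w$)
$Y = \frac{3645}{2}$ ($Y = - \frac{3}{2} + \frac{\left(12 - -7\right) 192}{2} = - \frac{3}{2} + \frac{\left(12 + 7\right) 192}{2} = - \frac{3}{2} + \frac{19 \cdot 192}{2} = - \frac{3}{2} + \frac{1}{2} \cdot 3648 = - \frac{3}{2} + 1824 = \frac{3645}{2} \approx 1822.5$)
$\frac{1}{Y + x{\left(3 \left(-5\right) \left(-3\right),-12 \right)}} = \frac{1}{\frac{3645}{2} + 3 \left(-12\right) \left(1 + 20 \cdot 3 \left(-5\right) \left(-3\right)\right)} = \frac{1}{\frac{3645}{2} + 3 \left(-12\right) \left(1 + 20 \left(\left(-15\right) \left(-3\right)\right)\right)} = \frac{1}{\frac{3645}{2} + 3 \left(-12\right) \left(1 + 20 \cdot 45\right)} = \frac{1}{\frac{3645}{2} + 3 \left(-12\right) \left(1 + 900\right)} = \frac{1}{\frac{3645}{2} + 3 \left(-12\right) 901} = \frac{1}{\frac{3645}{2} - 32436} = \frac{1}{- \frac{61227}{2}} = - \frac{2}{61227}$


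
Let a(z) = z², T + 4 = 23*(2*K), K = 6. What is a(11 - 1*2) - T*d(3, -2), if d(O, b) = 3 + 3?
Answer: -1551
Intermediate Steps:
d(O, b) = 6
T = 272 (T = -4 + 23*(2*6) = -4 + 23*12 = -4 + 276 = 272)
a(11 - 1*2) - T*d(3, -2) = (11 - 1*2)² - 272*6 = (11 - 2)² - 1*1632 = 9² - 1632 = 81 - 1632 = -1551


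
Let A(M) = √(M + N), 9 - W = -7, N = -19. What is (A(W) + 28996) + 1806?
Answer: 30802 + I*√3 ≈ 30802.0 + 1.732*I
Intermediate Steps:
W = 16 (W = 9 - 1*(-7) = 9 + 7 = 16)
A(M) = √(-19 + M) (A(M) = √(M - 19) = √(-19 + M))
(A(W) + 28996) + 1806 = (√(-19 + 16) + 28996) + 1806 = (√(-3) + 28996) + 1806 = (I*√3 + 28996) + 1806 = (28996 + I*√3) + 1806 = 30802 + I*√3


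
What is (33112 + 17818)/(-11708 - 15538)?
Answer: -25465/13623 ≈ -1.8693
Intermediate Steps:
(33112 + 17818)/(-11708 - 15538) = 50930/(-27246) = 50930*(-1/27246) = -25465/13623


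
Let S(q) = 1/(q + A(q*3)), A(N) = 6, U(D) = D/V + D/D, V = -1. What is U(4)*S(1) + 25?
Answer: 172/7 ≈ 24.571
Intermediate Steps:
U(D) = 1 - D (U(D) = D/(-1) + D/D = D*(-1) + 1 = -D + 1 = 1 - D)
S(q) = 1/(6 + q) (S(q) = 1/(q + 6) = 1/(6 + q))
U(4)*S(1) + 25 = (1 - 1*4)/(6 + 1) + 25 = (1 - 4)/7 + 25 = -3*⅐ + 25 = -3/7 + 25 = 172/7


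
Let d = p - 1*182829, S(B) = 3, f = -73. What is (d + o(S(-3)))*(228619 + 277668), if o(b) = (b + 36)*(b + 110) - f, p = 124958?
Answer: -27031169217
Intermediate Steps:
d = -57871 (d = 124958 - 1*182829 = 124958 - 182829 = -57871)
o(b) = 73 + (36 + b)*(110 + b) (o(b) = (b + 36)*(b + 110) - 1*(-73) = (36 + b)*(110 + b) + 73 = 73 + (36 + b)*(110 + b))
(d + o(S(-3)))*(228619 + 277668) = (-57871 + (4033 + 3**2 + 146*3))*(228619 + 277668) = (-57871 + (4033 + 9 + 438))*506287 = (-57871 + 4480)*506287 = -53391*506287 = -27031169217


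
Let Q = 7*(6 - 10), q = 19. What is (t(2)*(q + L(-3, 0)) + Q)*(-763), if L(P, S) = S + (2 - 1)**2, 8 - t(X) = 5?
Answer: -24416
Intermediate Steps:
t(X) = 3 (t(X) = 8 - 1*5 = 8 - 5 = 3)
L(P, S) = 1 + S (L(P, S) = S + 1**2 = S + 1 = 1 + S)
Q = -28 (Q = 7*(-4) = -28)
(t(2)*(q + L(-3, 0)) + Q)*(-763) = (3*(19 + (1 + 0)) - 28)*(-763) = (3*(19 + 1) - 28)*(-763) = (3*20 - 28)*(-763) = (60 - 28)*(-763) = 32*(-763) = -24416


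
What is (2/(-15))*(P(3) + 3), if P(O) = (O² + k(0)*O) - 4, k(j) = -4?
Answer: 8/15 ≈ 0.53333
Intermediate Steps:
P(O) = -4 + O² - 4*O (P(O) = (O² - 4*O) - 4 = -4 + O² - 4*O)
(2/(-15))*(P(3) + 3) = (2/(-15))*((-4 + 3² - 4*3) + 3) = (2*(-1/15))*((-4 + 9 - 12) + 3) = -2*(-7 + 3)/15 = -2/15*(-4) = 8/15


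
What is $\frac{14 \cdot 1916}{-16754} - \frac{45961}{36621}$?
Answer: $- \frac{876176149}{306774117} \approx -2.8561$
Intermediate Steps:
$\frac{14 \cdot 1916}{-16754} - \frac{45961}{36621} = 26824 \left(- \frac{1}{16754}\right) - \frac{45961}{36621} = - \frac{13412}{8377} - \frac{45961}{36621} = - \frac{876176149}{306774117}$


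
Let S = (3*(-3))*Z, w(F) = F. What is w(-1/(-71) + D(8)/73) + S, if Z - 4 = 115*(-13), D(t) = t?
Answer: 69551318/5183 ≈ 13419.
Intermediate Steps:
Z = -1491 (Z = 4 + 115*(-13) = 4 - 1495 = -1491)
S = 13419 (S = (3*(-3))*(-1491) = -9*(-1491) = 13419)
w(-1/(-71) + D(8)/73) + S = (-1/(-71) + 8/73) + 13419 = (-1*(-1/71) + 8*(1/73)) + 13419 = (1/71 + 8/73) + 13419 = 641/5183 + 13419 = 69551318/5183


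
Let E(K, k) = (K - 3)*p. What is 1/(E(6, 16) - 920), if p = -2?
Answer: -1/926 ≈ -0.0010799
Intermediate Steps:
E(K, k) = 6 - 2*K (E(K, k) = (K - 3)*(-2) = (-3 + K)*(-2) = 6 - 2*K)
1/(E(6, 16) - 920) = 1/((6 - 2*6) - 920) = 1/((6 - 12) - 920) = 1/(-6 - 920) = 1/(-926) = -1/926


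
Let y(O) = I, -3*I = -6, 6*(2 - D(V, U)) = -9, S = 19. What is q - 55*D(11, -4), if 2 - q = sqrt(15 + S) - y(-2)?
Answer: -377/2 - sqrt(34) ≈ -194.33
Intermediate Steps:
D(V, U) = 7/2 (D(V, U) = 2 - 1/6*(-9) = 2 + 3/2 = 7/2)
I = 2 (I = -1/3*(-6) = 2)
y(O) = 2
q = 4 - sqrt(34) (q = 2 - (sqrt(15 + 19) - 1*2) = 2 - (sqrt(34) - 2) = 2 - (-2 + sqrt(34)) = 2 + (2 - sqrt(34)) = 4 - sqrt(34) ≈ -1.8310)
q - 55*D(11, -4) = (4 - sqrt(34)) - 55*7/2 = (4 - sqrt(34)) - 385/2 = -377/2 - sqrt(34)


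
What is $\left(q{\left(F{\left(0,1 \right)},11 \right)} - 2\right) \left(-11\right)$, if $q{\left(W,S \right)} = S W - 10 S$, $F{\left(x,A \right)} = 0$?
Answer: $1232$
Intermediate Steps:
$q{\left(W,S \right)} = - 10 S + S W$
$\left(q{\left(F{\left(0,1 \right)},11 \right)} - 2\right) \left(-11\right) = \left(11 \left(-10 + 0\right) - 2\right) \left(-11\right) = \left(11 \left(-10\right) - 2\right) \left(-11\right) = \left(-110 - 2\right) \left(-11\right) = \left(-112\right) \left(-11\right) = 1232$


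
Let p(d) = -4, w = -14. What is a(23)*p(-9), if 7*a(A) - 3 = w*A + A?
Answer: 1184/7 ≈ 169.14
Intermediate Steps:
a(A) = 3/7 - 13*A/7 (a(A) = 3/7 + (-14*A + A)/7 = 3/7 + (-13*A)/7 = 3/7 - 13*A/7)
a(23)*p(-9) = (3/7 - 13/7*23)*(-4) = (3/7 - 299/7)*(-4) = -296/7*(-4) = 1184/7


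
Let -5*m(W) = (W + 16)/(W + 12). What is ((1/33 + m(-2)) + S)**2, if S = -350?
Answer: 83495569936/680625 ≈ 1.2267e+5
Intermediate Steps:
m(W) = -(16 + W)/(5*(12 + W)) (m(W) = -(W + 16)/(5*(W + 12)) = -(16 + W)/(5*(12 + W)))
((1/33 + m(-2)) + S)**2 = ((1/33 + (-16 - 1*(-2))/(5*(12 - 2))) - 350)**2 = ((1/33 + (1/5)*(-16 + 2)/10) - 350)**2 = ((1/33 + (1/5)*(1/10)*(-14)) - 350)**2 = ((1/33 - 7/25) - 350)**2 = (-206/825 - 350)**2 = (-288956/825)**2 = 83495569936/680625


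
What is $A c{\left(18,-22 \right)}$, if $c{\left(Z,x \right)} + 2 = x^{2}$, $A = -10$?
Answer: $-4820$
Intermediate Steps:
$c{\left(Z,x \right)} = -2 + x^{2}$
$A c{\left(18,-22 \right)} = - 10 \left(-2 + \left(-22\right)^{2}\right) = - 10 \left(-2 + 484\right) = \left(-10\right) 482 = -4820$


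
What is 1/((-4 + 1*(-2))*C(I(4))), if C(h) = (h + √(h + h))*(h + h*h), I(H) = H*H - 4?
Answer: -1/9360 + √6/56160 ≈ -6.3221e-5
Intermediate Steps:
I(H) = -4 + H² (I(H) = H² - 4 = -4 + H²)
C(h) = (h + h²)*(h + √2*√h) (C(h) = (h + √(2*h))*(h + h²) = (h + √2*√h)*(h + h²) = (h + h²)*(h + √2*√h))
1/((-4 + 1*(-2))*C(I(4))) = 1/((-4 + 1*(-2))*((-4 + 4²)² + (-4 + 4²)³ + √2*(-4 + 4²)^(3/2) + √2*(-4 + 4²)^(5/2))) = 1/((-4 - 2)*((-4 + 16)² + (-4 + 16)³ + √2*(-4 + 16)^(3/2) + √2*(-4 + 16)^(5/2))) = 1/(-6*(12² + 12³ + √2*12^(3/2) + √2*12^(5/2))) = 1/(-6*(144 + 1728 + √2*(24*√3) + √2*(288*√3))) = 1/(-6*(144 + 1728 + 24*√6 + 288*√6)) = 1/(-6*(1872 + 312*√6)) = 1/(-11232 - 1872*√6)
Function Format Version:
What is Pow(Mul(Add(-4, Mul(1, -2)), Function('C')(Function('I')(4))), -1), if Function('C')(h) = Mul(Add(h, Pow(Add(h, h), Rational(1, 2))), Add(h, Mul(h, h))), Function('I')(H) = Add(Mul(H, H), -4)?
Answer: Add(Rational(-1, 9360), Mul(Rational(1, 56160), Pow(6, Rational(1, 2)))) ≈ -6.3221e-5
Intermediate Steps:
Function('I')(H) = Add(-4, Pow(H, 2)) (Function('I')(H) = Add(Pow(H, 2), -4) = Add(-4, Pow(H, 2)))
Function('C')(h) = Mul(Add(h, Pow(h, 2)), Add(h, Mul(Pow(2, Rational(1, 2)), Pow(h, Rational(1, 2))))) (Function('C')(h) = Mul(Add(h, Pow(Mul(2, h), Rational(1, 2))), Add(h, Pow(h, 2))) = Mul(Add(h, Mul(Pow(2, Rational(1, 2)), Pow(h, Rational(1, 2)))), Add(h, Pow(h, 2))) = Mul(Add(h, Pow(h, 2)), Add(h, Mul(Pow(2, Rational(1, 2)), Pow(h, Rational(1, 2))))))
Pow(Mul(Add(-4, Mul(1, -2)), Function('C')(Function('I')(4))), -1) = Pow(Mul(Add(-4, Mul(1, -2)), Add(Pow(Add(-4, Pow(4, 2)), 2), Pow(Add(-4, Pow(4, 2)), 3), Mul(Pow(2, Rational(1, 2)), Pow(Add(-4, Pow(4, 2)), Rational(3, 2))), Mul(Pow(2, Rational(1, 2)), Pow(Add(-4, Pow(4, 2)), Rational(5, 2))))), -1) = Pow(Mul(Add(-4, -2), Add(Pow(Add(-4, 16), 2), Pow(Add(-4, 16), 3), Mul(Pow(2, Rational(1, 2)), Pow(Add(-4, 16), Rational(3, 2))), Mul(Pow(2, Rational(1, 2)), Pow(Add(-4, 16), Rational(5, 2))))), -1) = Pow(Mul(-6, Add(Pow(12, 2), Pow(12, 3), Mul(Pow(2, Rational(1, 2)), Pow(12, Rational(3, 2))), Mul(Pow(2, Rational(1, 2)), Pow(12, Rational(5, 2))))), -1) = Pow(Mul(-6, Add(144, 1728, Mul(Pow(2, Rational(1, 2)), Mul(24, Pow(3, Rational(1, 2)))), Mul(Pow(2, Rational(1, 2)), Mul(288, Pow(3, Rational(1, 2)))))), -1) = Pow(Mul(-6, Add(144, 1728, Mul(24, Pow(6, Rational(1, 2))), Mul(288, Pow(6, Rational(1, 2))))), -1) = Pow(Mul(-6, Add(1872, Mul(312, Pow(6, Rational(1, 2))))), -1) = Pow(Add(-11232, Mul(-1872, Pow(6, Rational(1, 2)))), -1)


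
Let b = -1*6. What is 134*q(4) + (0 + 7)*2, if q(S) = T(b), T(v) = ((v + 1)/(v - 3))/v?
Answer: 43/27 ≈ 1.5926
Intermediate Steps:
b = -6
T(v) = (1 + v)/(v*(-3 + v)) (T(v) = ((1 + v)/(-3 + v))/v = (1 + v)/(v*(-3 + v)))
q(S) = -5/54 (q(S) = (1 - 6)/((-6)*(-3 - 6)) = -1/6*(-5)/(-9) = -1/6*(-1/9)*(-5) = -5/54)
134*q(4) + (0 + 7)*2 = 134*(-5/54) + (0 + 7)*2 = -335/27 + 7*2 = -335/27 + 14 = 43/27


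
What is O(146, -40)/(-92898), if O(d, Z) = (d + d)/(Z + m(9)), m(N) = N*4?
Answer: 73/92898 ≈ 0.00078581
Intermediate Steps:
m(N) = 4*N
O(d, Z) = 2*d/(36 + Z) (O(d, Z) = (d + d)/(Z + 4*9) = (2*d)/(Z + 36) = (2*d)/(36 + Z) = 2*d/(36 + Z))
O(146, -40)/(-92898) = (2*146/(36 - 40))/(-92898) = (2*146/(-4))*(-1/92898) = (2*146*(-¼))*(-1/92898) = -73*(-1/92898) = 73/92898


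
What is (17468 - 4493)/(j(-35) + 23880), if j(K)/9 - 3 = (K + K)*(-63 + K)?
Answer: 4325/28549 ≈ 0.15149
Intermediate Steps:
j(K) = 27 + 18*K*(-63 + K) (j(K) = 27 + 9*((K + K)*(-63 + K)) = 27 + 9*((2*K)*(-63 + K)) = 27 + 9*(2*K*(-63 + K)) = 27 + 18*K*(-63 + K))
(17468 - 4493)/(j(-35) + 23880) = (17468 - 4493)/((27 - 1134*(-35) + 18*(-35)²) + 23880) = 12975/((27 + 39690 + 18*1225) + 23880) = 12975/((27 + 39690 + 22050) + 23880) = 12975/(61767 + 23880) = 12975/85647 = 12975*(1/85647) = 4325/28549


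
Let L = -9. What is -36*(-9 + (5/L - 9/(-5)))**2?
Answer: -487204/225 ≈ -2165.4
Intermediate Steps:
-36*(-9 + (5/L - 9/(-5)))**2 = -36*(-9 + (5/(-9) - 9/(-5)))**2 = -36*(-9 + (5*(-1/9) - 9*(-1/5)))**2 = -36*(-9 + (-5/9 + 9/5))**2 = -36*(-9 + 56/45)**2 = -36*(-349/45)**2 = -36*121801/2025 = -487204/225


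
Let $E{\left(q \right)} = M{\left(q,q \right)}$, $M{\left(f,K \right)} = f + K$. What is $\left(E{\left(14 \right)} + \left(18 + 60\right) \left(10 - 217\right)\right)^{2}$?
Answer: $259789924$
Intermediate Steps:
$M{\left(f,K \right)} = K + f$
$E{\left(q \right)} = 2 q$ ($E{\left(q \right)} = q + q = 2 q$)
$\left(E{\left(14 \right)} + \left(18 + 60\right) \left(10 - 217\right)\right)^{2} = \left(2 \cdot 14 + \left(18 + 60\right) \left(10 - 217\right)\right)^{2} = \left(28 + 78 \left(-207\right)\right)^{2} = \left(28 - 16146\right)^{2} = \left(-16118\right)^{2} = 259789924$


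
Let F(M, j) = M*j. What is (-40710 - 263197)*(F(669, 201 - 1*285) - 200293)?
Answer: 77948802523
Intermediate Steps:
(-40710 - 263197)*(F(669, 201 - 1*285) - 200293) = (-40710 - 263197)*(669*(201 - 1*285) - 200293) = -303907*(669*(201 - 285) - 200293) = -303907*(669*(-84) - 200293) = -303907*(-56196 - 200293) = -303907*(-256489) = 77948802523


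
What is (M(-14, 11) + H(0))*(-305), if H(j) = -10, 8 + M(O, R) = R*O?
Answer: 52460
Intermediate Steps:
M(O, R) = -8 + O*R (M(O, R) = -8 + R*O = -8 + O*R)
(M(-14, 11) + H(0))*(-305) = ((-8 - 14*11) - 10)*(-305) = ((-8 - 154) - 10)*(-305) = (-162 - 10)*(-305) = -172*(-305) = 52460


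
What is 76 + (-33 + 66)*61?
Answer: 2089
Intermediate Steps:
76 + (-33 + 66)*61 = 76 + 33*61 = 76 + 2013 = 2089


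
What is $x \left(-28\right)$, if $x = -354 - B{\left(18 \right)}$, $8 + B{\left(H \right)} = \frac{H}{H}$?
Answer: $9716$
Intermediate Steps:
$B{\left(H \right)} = -7$ ($B{\left(H \right)} = -8 + \frac{H}{H} = -8 + 1 = -7$)
$x = -347$ ($x = -354 - -7 = -354 + 7 = -347$)
$x \left(-28\right) = \left(-347\right) \left(-28\right) = 9716$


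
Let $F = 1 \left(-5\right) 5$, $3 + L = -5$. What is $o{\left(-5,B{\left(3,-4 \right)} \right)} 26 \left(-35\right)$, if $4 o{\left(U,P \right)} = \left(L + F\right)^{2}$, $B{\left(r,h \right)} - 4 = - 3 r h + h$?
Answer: $- \frac{495495}{2} \approx -2.4775 \cdot 10^{5}$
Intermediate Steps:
$L = -8$ ($L = -3 - 5 = -8$)
$F = -25$ ($F = \left(-5\right) 5 = -25$)
$B{\left(r,h \right)} = 4 + h - 3 h r$ ($B{\left(r,h \right)} = 4 + \left(- 3 r h + h\right) = 4 - \left(- h + 3 h r\right) = 4 + h - 3 h r$)
$o{\left(U,P \right)} = \frac{1089}{4}$ ($o{\left(U,P \right)} = \frac{\left(-8 - 25\right)^{2}}{4} = \frac{\left(-33\right)^{2}}{4} = \frac{1}{4} \cdot 1089 = \frac{1089}{4}$)
$o{\left(-5,B{\left(3,-4 \right)} \right)} 26 \left(-35\right) = \frac{1089}{4} \cdot 26 \left(-35\right) = \frac{14157}{2} \left(-35\right) = - \frac{495495}{2}$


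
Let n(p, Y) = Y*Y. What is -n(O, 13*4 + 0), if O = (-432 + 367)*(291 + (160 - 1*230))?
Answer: -2704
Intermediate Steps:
O = -14365 (O = -65*(291 + (160 - 230)) = -65*(291 - 70) = -65*221 = -14365)
n(p, Y) = Y**2
-n(O, 13*4 + 0) = -(13*4 + 0)**2 = -(52 + 0)**2 = -1*52**2 = -1*2704 = -2704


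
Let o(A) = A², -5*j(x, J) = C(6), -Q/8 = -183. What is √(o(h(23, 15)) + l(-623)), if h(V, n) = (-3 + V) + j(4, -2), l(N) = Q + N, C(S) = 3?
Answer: √30434/5 ≈ 34.891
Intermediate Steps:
Q = 1464 (Q = -8*(-183) = 1464)
j(x, J) = -⅗ (j(x, J) = -⅕*3 = -⅗)
l(N) = 1464 + N
h(V, n) = -18/5 + V (h(V, n) = (-3 + V) - ⅗ = -18/5 + V)
√(o(h(23, 15)) + l(-623)) = √((-18/5 + 23)² + (1464 - 623)) = √((97/5)² + 841) = √(9409/25 + 841) = √(30434/25) = √30434/5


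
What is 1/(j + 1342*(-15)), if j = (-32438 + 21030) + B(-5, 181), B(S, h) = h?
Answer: -1/31357 ≈ -3.1891e-5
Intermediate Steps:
j = -11227 (j = (-32438 + 21030) + 181 = -11408 + 181 = -11227)
1/(j + 1342*(-15)) = 1/(-11227 + 1342*(-15)) = 1/(-11227 - 20130) = 1/(-31357) = -1/31357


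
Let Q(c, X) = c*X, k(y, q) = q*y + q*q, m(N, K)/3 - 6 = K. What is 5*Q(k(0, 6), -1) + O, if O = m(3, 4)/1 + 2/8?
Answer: -599/4 ≈ -149.75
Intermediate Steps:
m(N, K) = 18 + 3*K
k(y, q) = q² + q*y (k(y, q) = q*y + q² = q² + q*y)
Q(c, X) = X*c
O = 121/4 (O = (18 + 3*4)/1 + 2/8 = (18 + 12)*1 + 2*(⅛) = 30*1 + ¼ = 30 + ¼ = 121/4 ≈ 30.250)
5*Q(k(0, 6), -1) + O = 5*(-6*(6 + 0)) + 121/4 = 5*(-6*6) + 121/4 = 5*(-1*36) + 121/4 = 5*(-36) + 121/4 = -180 + 121/4 = -599/4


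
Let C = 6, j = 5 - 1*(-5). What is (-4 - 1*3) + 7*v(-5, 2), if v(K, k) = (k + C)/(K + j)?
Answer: 21/5 ≈ 4.2000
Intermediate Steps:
j = 10 (j = 5 + 5 = 10)
v(K, k) = (6 + k)/(10 + K) (v(K, k) = (k + 6)/(K + 10) = (6 + k)/(10 + K))
(-4 - 1*3) + 7*v(-5, 2) = (-4 - 1*3) + 7*((6 + 2)/(10 - 5)) = (-4 - 3) + 7*(8/5) = -7 + 7*((⅕)*8) = -7 + 7*(8/5) = -7 + 56/5 = 21/5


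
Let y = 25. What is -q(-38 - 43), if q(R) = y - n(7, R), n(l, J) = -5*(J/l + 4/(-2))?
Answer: 300/7 ≈ 42.857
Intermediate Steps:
n(l, J) = 10 - 5*J/l (n(l, J) = -5*(J/l + 4*(-½)) = -5*(J/l - 2) = -5*(-2 + J/l) = 10 - 5*J/l)
q(R) = 15 + 5*R/7 (q(R) = 25 - (10 - 5*R/7) = 25 + (-10 + 5*R/7) = 15 + 5*R/7)
-q(-38 - 43) = -(15 + 5*(-38 - 43)/7) = -(15 + (5/7)*(-81)) = -(15 - 405/7) = -1*(-300/7) = 300/7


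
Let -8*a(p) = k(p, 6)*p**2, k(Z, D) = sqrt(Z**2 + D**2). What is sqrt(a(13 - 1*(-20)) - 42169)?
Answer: sqrt(-674704 - 32670*sqrt(5))/4 ≈ 216.18*I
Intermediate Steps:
k(Z, D) = sqrt(D**2 + Z**2)
a(p) = -p**2*sqrt(36 + p**2)/8 (a(p) = -sqrt(6**2 + p**2)*p**2/8 = -sqrt(36 + p**2)*p**2/8 = -p**2*sqrt(36 + p**2)/8)
sqrt(a(13 - 1*(-20)) - 42169) = sqrt(-(13 - 1*(-20))**2*sqrt(36 + (13 - 1*(-20))**2)/8 - 42169) = sqrt(-(13 + 20)**2*sqrt(36 + (13 + 20)**2)/8 - 42169) = sqrt(-1/8*33**2*sqrt(36 + 33**2) - 42169) = sqrt(-1/8*1089*sqrt(36 + 1089) - 42169) = sqrt(-1/8*1089*sqrt(1125) - 42169) = sqrt(-1/8*1089*15*sqrt(5) - 42169) = sqrt(-16335*sqrt(5)/8 - 42169) = sqrt(-42169 - 16335*sqrt(5)/8)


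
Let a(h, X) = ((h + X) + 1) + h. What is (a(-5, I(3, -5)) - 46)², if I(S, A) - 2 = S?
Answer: 2500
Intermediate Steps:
I(S, A) = 2 + S
a(h, X) = 1 + X + 2*h (a(h, X) = ((X + h) + 1) + h = (1 + X + h) + h = 1 + X + 2*h)
(a(-5, I(3, -5)) - 46)² = ((1 + (2 + 3) + 2*(-5)) - 46)² = ((1 + 5 - 10) - 46)² = (-4 - 46)² = (-50)² = 2500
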